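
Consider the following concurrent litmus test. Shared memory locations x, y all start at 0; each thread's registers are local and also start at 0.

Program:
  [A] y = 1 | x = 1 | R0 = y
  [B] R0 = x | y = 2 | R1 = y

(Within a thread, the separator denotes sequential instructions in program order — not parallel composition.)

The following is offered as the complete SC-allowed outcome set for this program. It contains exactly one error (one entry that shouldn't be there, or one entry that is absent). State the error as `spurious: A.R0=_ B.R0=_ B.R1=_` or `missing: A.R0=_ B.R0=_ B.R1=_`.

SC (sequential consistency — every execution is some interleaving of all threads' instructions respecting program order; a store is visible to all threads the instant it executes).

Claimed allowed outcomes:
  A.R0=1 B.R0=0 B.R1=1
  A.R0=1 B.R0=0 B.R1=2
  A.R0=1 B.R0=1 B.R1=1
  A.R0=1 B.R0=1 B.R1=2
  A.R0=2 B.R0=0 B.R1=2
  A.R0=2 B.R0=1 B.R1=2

spurious: A.R0=1 B.R0=1 B.R1=1

outcome vector order: (A.R0,B.R0,B.R1)
under SC → 1/0/1 1/0/2 1/1/2 2/0/2 2/1/2
claimed∖SC = {1/1/1}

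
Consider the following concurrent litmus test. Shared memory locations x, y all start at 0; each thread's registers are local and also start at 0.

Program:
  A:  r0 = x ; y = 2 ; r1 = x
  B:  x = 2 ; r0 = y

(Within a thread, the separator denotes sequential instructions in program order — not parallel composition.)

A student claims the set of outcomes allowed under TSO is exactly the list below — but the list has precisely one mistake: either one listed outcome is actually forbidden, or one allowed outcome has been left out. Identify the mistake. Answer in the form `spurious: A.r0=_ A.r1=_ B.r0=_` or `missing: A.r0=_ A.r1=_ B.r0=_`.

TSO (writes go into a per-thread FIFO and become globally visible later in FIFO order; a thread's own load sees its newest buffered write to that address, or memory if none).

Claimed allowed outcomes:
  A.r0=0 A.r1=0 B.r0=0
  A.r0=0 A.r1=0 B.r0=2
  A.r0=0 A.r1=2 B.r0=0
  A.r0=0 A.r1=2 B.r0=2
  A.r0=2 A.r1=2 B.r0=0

missing: A.r0=2 A.r1=2 B.r0=2

outcome vector order: (A.r0,A.r1,B.r0)
TSO: 6 outcomes — {0/0/0 0/0/2 0/2/0 0/2/2 2/2/0 2/2/2}
TSO∖claimed = {2/2/2}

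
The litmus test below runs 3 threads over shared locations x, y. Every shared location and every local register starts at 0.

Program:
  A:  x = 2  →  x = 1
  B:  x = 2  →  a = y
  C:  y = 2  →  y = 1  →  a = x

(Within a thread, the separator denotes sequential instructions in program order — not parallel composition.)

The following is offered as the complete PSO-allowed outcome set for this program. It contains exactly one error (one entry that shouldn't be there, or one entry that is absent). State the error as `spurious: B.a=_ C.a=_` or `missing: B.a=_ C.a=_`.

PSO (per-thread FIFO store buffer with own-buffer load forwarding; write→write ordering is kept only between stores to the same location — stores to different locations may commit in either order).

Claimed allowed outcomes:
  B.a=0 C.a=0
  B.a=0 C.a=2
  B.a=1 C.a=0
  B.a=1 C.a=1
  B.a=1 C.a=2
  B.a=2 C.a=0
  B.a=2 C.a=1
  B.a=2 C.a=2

outcome vector order: (B.a,C.a)
under PSO → <0 0>, <0 1>, <0 2>, <1 0>, <1 1>, <1 2>, <2 0>, <2 1>, <2 2>
PSO∖claimed = {<0 1>}

missing: B.a=0 C.a=1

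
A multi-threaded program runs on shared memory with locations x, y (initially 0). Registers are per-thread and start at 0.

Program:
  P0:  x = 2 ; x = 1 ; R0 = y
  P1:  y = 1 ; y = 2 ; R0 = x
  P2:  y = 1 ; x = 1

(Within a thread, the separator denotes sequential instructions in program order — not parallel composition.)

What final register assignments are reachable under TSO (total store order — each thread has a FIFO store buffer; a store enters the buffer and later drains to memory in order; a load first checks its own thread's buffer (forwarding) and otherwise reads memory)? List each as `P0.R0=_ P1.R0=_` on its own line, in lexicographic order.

P0.R0=0 P1.R0=0
P0.R0=0 P1.R0=1
P0.R0=0 P1.R0=2
P0.R0=1 P1.R0=0
P0.R0=1 P1.R0=1
P0.R0=1 P1.R0=2
P0.R0=2 P1.R0=0
P0.R0=2 P1.R0=1
P0.R0=2 P1.R0=2

outcome vector order: (P0.R0,P1.R0)
|TSO outcomes| = 9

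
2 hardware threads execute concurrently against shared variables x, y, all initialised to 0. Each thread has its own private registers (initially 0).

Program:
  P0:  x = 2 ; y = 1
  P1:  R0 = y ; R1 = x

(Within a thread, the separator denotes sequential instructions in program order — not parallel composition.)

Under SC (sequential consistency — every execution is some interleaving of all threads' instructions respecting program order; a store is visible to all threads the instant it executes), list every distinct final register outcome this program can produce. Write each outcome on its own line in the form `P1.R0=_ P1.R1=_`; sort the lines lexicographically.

P1.R0=0 P1.R1=0
P1.R0=0 P1.R1=2
P1.R0=1 P1.R1=2

outcome vector order: (P1.R0,P1.R1)
|SC outcomes| = 3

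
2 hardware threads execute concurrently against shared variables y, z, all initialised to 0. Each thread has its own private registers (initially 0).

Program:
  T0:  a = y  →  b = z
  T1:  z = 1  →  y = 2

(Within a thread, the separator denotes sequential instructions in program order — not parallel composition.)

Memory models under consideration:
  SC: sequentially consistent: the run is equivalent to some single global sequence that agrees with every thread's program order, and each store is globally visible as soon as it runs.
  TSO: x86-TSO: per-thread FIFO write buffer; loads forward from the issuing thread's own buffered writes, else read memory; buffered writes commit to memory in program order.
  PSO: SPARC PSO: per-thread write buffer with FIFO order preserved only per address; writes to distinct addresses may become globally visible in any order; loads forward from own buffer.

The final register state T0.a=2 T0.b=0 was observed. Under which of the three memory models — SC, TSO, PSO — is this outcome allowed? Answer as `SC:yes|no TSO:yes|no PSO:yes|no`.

outcome vector order: (T0.a,T0.b)
SC: 3 outcomes — {(0,0); (0,1); (2,1)}
TSO: 3 outcomes — {(0,0); (0,1); (2,1)}
PSO: 4 outcomes — {(0,0); (0,1); (2,0); (2,1)}
target (2,0) ∈ {PSO}

SC:no TSO:no PSO:yes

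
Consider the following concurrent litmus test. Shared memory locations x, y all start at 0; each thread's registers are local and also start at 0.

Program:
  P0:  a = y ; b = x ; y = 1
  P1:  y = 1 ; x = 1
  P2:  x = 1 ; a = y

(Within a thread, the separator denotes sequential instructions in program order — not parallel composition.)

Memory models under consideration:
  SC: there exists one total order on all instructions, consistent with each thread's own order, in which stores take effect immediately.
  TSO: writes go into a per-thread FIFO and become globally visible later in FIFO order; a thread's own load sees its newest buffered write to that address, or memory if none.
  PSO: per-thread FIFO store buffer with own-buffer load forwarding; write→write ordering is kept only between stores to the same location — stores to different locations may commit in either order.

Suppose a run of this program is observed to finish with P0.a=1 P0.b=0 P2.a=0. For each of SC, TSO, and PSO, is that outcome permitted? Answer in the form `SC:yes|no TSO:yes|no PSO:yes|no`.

outcome vector order: (P0.a,P0.b,P2.a)
SC: 7 outcomes — {(0,0,0); (0,0,1); (0,1,0); (0,1,1); (1,0,1); (1,1,0); (1,1,1)}
TSO: 8 outcomes — {(0,0,0); (0,0,1); (0,1,0); (0,1,1); (1,0,0); (1,0,1); (1,1,0); (1,1,1)}
PSO: 8 outcomes — {(0,0,0); (0,0,1); (0,1,0); (0,1,1); (1,0,0); (1,0,1); (1,1,0); (1,1,1)}
target (1,0,0) ∈ {TSO,PSO}

SC:no TSO:yes PSO:yes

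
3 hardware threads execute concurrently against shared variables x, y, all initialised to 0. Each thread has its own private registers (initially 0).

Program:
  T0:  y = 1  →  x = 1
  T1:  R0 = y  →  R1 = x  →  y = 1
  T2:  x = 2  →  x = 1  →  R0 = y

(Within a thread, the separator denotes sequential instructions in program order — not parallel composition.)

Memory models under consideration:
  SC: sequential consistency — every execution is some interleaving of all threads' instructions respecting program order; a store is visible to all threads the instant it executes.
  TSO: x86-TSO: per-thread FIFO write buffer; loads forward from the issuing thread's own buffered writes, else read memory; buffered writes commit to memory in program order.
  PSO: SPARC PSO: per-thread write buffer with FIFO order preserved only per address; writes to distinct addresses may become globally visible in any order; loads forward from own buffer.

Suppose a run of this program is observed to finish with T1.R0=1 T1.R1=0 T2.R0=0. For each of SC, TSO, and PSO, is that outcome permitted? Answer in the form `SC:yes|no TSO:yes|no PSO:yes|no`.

outcome vector order: (T1.R0,T1.R1,T2.R0)
SC (10): 000 001 010 011 020 021 101 110 111 121
TSO (12): 000 001 010 011 020 021 100 101 110 111 120 121
PSO (12): 000 001 010 011 020 021 100 101 110 111 120 121
target 100 ∈ {TSO,PSO}

SC:no TSO:yes PSO:yes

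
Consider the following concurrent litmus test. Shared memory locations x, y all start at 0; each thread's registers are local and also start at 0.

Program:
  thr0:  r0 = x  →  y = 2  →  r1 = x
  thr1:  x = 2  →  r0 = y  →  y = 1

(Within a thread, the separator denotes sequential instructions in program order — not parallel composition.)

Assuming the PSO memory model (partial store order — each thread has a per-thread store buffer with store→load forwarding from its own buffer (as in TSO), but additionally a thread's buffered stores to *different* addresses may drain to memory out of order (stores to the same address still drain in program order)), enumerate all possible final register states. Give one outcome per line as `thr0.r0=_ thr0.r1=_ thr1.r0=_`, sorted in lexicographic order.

outcome vector order: (thr0.r0,thr0.r1,thr1.r0)
|PSO outcomes| = 6

thr0.r0=0 thr0.r1=0 thr1.r0=0
thr0.r0=0 thr0.r1=0 thr1.r0=2
thr0.r0=0 thr0.r1=2 thr1.r0=0
thr0.r0=0 thr0.r1=2 thr1.r0=2
thr0.r0=2 thr0.r1=2 thr1.r0=0
thr0.r0=2 thr0.r1=2 thr1.r0=2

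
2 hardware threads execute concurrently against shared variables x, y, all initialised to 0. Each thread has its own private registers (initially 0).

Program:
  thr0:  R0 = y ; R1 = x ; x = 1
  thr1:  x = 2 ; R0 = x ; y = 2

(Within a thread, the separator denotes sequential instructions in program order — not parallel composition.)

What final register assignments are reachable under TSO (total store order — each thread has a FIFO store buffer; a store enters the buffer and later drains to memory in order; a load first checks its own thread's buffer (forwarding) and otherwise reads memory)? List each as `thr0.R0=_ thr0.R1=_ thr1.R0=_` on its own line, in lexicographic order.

thr0.R0=0 thr0.R1=0 thr1.R0=1
thr0.R0=0 thr0.R1=0 thr1.R0=2
thr0.R0=0 thr0.R1=2 thr1.R0=1
thr0.R0=0 thr0.R1=2 thr1.R0=2
thr0.R0=2 thr0.R1=2 thr1.R0=2

outcome vector order: (thr0.R0,thr0.R1,thr1.R0)
|TSO outcomes| = 5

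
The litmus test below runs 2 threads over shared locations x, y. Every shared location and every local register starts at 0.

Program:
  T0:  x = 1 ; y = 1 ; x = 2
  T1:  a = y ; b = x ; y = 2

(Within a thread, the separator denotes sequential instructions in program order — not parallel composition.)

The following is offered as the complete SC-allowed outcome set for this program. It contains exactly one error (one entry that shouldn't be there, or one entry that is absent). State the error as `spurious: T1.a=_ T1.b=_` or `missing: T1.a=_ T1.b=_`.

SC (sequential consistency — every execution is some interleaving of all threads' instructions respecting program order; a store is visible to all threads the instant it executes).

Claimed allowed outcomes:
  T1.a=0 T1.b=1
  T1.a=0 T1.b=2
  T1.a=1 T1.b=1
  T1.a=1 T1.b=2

outcome vector order: (T1.a,T1.b)
under SC → <0 0>; <0 1>; <0 2>; <1 1>; <1 2>
SC∖claimed = {<0 0>}

missing: T1.a=0 T1.b=0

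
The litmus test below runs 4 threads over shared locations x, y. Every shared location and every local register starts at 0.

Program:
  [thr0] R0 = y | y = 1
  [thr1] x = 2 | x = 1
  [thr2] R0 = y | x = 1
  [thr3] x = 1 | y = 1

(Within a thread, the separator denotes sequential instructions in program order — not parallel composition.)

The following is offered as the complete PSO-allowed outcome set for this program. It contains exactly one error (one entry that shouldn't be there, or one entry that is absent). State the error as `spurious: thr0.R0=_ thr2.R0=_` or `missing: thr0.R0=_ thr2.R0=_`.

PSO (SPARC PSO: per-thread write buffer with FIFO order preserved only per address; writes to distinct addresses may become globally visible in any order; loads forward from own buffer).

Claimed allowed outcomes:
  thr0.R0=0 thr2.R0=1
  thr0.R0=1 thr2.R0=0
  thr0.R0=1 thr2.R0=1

outcome vector order: (thr0.R0,thr2.R0)
under PSO → <0 0> <0 1> <1 0> <1 1>
PSO∖claimed = {<0 0>}

missing: thr0.R0=0 thr2.R0=0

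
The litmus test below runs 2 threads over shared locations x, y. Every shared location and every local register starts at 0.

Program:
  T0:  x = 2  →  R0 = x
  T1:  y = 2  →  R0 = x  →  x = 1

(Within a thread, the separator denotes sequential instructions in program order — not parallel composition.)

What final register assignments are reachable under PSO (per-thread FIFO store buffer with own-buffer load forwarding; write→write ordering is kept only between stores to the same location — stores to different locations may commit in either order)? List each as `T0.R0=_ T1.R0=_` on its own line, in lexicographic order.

T0.R0=1 T1.R0=0
T0.R0=1 T1.R0=2
T0.R0=2 T1.R0=0
T0.R0=2 T1.R0=2

outcome vector order: (T0.R0,T1.R0)
|PSO outcomes| = 4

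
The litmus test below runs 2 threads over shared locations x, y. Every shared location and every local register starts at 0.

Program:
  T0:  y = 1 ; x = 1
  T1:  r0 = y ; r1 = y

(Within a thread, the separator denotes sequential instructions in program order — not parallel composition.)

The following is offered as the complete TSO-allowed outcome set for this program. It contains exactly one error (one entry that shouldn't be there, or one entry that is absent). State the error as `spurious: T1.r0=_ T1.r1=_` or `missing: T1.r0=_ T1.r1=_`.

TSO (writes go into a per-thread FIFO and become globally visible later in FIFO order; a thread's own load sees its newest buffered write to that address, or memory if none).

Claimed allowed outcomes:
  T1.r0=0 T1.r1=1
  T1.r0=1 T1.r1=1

missing: T1.r0=0 T1.r1=0

outcome vector order: (T1.r0,T1.r1)
[TSO] allowed = {00, 01, 11}
TSO∖claimed = {00}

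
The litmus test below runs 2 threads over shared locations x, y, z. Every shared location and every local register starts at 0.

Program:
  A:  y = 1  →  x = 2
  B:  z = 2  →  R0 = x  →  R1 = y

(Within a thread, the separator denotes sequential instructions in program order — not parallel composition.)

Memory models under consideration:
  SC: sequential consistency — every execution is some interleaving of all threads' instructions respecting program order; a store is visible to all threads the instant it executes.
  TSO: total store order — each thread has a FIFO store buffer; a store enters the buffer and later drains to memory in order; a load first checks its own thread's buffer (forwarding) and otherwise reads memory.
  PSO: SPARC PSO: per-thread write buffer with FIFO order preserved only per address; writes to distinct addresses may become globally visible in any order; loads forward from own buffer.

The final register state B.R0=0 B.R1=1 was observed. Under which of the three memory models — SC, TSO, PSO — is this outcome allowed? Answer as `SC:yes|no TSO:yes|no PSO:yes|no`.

SC:yes TSO:yes PSO:yes

outcome vector order: (B.R0,B.R1)
under SC → (0,0) (0,1) (2,1)
under TSO → (0,0) (0,1) (2,1)
under PSO → (0,0) (0,1) (2,0) (2,1)
target (0,1) ∈ {SC,TSO,PSO}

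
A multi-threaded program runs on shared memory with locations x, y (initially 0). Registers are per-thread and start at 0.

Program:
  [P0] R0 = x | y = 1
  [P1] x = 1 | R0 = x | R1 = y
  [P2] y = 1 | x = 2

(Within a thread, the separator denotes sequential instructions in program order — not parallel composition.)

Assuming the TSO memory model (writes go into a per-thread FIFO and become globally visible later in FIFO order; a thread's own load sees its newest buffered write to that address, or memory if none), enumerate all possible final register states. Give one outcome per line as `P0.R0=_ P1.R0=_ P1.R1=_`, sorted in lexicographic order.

outcome vector order: (P0.R0,P1.R0,P1.R1)
|TSO outcomes| = 9

P0.R0=0 P1.R0=1 P1.R1=0
P0.R0=0 P1.R0=1 P1.R1=1
P0.R0=0 P1.R0=2 P1.R1=1
P0.R0=1 P1.R0=1 P1.R1=0
P0.R0=1 P1.R0=1 P1.R1=1
P0.R0=1 P1.R0=2 P1.R1=1
P0.R0=2 P1.R0=1 P1.R1=0
P0.R0=2 P1.R0=1 P1.R1=1
P0.R0=2 P1.R0=2 P1.R1=1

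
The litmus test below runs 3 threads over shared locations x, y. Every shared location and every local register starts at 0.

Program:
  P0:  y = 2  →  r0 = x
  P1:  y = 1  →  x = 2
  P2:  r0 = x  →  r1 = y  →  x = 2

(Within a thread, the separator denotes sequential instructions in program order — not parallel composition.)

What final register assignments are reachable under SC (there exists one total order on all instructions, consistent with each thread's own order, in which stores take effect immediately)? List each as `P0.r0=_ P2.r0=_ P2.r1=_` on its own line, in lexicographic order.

outcome vector order: (P0.r0,P2.r0,P2.r1)
|SC outcomes| = 10

P0.r0=0 P2.r0=0 P2.r1=0
P0.r0=0 P2.r0=0 P2.r1=1
P0.r0=0 P2.r0=0 P2.r1=2
P0.r0=0 P2.r0=2 P2.r1=1
P0.r0=0 P2.r0=2 P2.r1=2
P0.r0=2 P2.r0=0 P2.r1=0
P0.r0=2 P2.r0=0 P2.r1=1
P0.r0=2 P2.r0=0 P2.r1=2
P0.r0=2 P2.r0=2 P2.r1=1
P0.r0=2 P2.r0=2 P2.r1=2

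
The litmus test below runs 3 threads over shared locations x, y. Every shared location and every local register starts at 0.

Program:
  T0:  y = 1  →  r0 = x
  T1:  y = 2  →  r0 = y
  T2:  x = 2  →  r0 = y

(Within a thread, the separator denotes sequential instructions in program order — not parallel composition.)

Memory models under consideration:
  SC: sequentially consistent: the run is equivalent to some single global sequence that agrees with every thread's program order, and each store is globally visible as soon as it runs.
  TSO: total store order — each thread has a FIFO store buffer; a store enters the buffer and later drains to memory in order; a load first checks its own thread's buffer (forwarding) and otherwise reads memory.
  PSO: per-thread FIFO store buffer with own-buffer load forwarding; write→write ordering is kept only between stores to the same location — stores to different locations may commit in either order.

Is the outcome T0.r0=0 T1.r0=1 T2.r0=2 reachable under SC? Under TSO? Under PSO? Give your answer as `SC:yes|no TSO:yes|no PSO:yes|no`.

outcome vector order: (T0.r0,T1.r0,T2.r0)
SC: 9 outcomes — {0/1/1 0/2/1 0/2/2 2/1/0 2/1/1 2/1/2 2/2/0 2/2/1 2/2/2}
TSO: 12 outcomes — {0/1/0 0/1/1 0/1/2 0/2/0 0/2/1 0/2/2 2/1/0 2/1/1 2/1/2 2/2/0 2/2/1 2/2/2}
PSO: 12 outcomes — {0/1/0 0/1/1 0/1/2 0/2/0 0/2/1 0/2/2 2/1/0 2/1/1 2/1/2 2/2/0 2/2/1 2/2/2}
target 0/1/2 ∈ {TSO,PSO}

SC:no TSO:yes PSO:yes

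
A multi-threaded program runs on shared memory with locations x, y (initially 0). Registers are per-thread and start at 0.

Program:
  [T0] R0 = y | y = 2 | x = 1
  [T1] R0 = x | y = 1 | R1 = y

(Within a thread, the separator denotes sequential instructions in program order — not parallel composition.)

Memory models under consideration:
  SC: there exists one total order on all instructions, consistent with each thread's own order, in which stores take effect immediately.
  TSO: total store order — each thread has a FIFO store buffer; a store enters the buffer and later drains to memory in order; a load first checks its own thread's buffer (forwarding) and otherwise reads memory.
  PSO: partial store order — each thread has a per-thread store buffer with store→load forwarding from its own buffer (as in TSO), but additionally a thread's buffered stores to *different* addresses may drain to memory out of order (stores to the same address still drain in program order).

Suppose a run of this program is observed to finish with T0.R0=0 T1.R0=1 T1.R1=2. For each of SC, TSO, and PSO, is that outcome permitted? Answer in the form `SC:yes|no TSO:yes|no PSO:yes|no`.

SC:no TSO:no PSO:yes

outcome vector order: (T0.R0,T1.R0,T1.R1)
SC: 5 outcomes — {<0 0 1>, <0 0 2>, <0 1 1>, <1 0 1>, <1 0 2>}
TSO: 5 outcomes — {<0 0 1>, <0 0 2>, <0 1 1>, <1 0 1>, <1 0 2>}
PSO: 6 outcomes — {<0 0 1>, <0 0 2>, <0 1 1>, <0 1 2>, <1 0 1>, <1 0 2>}
target <0 1 2> ∈ {PSO}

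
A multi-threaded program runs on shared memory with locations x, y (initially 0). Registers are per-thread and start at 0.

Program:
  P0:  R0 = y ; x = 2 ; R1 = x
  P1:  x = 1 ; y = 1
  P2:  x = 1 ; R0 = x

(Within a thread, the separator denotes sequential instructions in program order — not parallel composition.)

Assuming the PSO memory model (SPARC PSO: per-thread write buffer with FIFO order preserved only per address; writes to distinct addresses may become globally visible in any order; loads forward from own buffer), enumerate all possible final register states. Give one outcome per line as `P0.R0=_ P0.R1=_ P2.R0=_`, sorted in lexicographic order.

outcome vector order: (P0.R0,P0.R1,P2.R0)
|PSO outcomes| = 8

P0.R0=0 P0.R1=1 P2.R0=1
P0.R0=0 P0.R1=1 P2.R0=2
P0.R0=0 P0.R1=2 P2.R0=1
P0.R0=0 P0.R1=2 P2.R0=2
P0.R0=1 P0.R1=1 P2.R0=1
P0.R0=1 P0.R1=1 P2.R0=2
P0.R0=1 P0.R1=2 P2.R0=1
P0.R0=1 P0.R1=2 P2.R0=2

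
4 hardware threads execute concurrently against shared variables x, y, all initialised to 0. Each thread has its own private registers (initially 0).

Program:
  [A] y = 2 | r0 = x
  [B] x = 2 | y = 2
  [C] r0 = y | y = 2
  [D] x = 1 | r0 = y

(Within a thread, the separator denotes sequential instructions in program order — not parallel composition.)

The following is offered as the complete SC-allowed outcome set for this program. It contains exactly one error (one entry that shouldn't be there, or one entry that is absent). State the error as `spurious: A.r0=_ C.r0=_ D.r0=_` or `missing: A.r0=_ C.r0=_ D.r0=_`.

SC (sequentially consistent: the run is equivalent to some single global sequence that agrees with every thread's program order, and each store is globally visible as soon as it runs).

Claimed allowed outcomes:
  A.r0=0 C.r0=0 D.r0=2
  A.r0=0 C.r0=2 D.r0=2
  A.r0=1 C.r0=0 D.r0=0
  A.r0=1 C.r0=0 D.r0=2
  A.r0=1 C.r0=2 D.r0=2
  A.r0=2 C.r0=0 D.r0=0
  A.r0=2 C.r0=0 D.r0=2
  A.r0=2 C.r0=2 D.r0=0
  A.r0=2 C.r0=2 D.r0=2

missing: A.r0=1 C.r0=2 D.r0=0

outcome vector order: (A.r0,C.r0,D.r0)
under SC → <0 0 2>; <0 2 2>; <1 0 0>; <1 0 2>; <1 2 0>; <1 2 2>; <2 0 0>; <2 0 2>; <2 2 0>; <2 2 2>
SC∖claimed = {<1 2 0>}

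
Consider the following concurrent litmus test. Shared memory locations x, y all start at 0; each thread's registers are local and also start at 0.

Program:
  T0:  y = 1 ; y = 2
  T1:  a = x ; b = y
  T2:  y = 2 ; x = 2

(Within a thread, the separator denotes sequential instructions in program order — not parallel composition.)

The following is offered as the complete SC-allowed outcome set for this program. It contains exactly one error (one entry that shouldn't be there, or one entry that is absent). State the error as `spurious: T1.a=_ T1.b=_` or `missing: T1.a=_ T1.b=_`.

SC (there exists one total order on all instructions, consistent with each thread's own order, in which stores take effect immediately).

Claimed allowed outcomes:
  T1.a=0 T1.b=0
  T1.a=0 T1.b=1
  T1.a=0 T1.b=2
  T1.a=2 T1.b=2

missing: T1.a=2 T1.b=1

outcome vector order: (T1.a,T1.b)
under SC → <0 0>; <0 1>; <0 2>; <2 1>; <2 2>
SC∖claimed = {<2 1>}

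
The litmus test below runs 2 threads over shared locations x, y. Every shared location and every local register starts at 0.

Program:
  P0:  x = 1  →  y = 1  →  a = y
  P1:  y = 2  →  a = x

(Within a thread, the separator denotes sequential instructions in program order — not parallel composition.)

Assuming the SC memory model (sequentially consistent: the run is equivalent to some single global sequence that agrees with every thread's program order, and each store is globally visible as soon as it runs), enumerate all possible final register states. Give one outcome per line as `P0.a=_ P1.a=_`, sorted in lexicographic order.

P0.a=1 P1.a=0
P0.a=1 P1.a=1
P0.a=2 P1.a=1

outcome vector order: (P0.a,P1.a)
|SC outcomes| = 3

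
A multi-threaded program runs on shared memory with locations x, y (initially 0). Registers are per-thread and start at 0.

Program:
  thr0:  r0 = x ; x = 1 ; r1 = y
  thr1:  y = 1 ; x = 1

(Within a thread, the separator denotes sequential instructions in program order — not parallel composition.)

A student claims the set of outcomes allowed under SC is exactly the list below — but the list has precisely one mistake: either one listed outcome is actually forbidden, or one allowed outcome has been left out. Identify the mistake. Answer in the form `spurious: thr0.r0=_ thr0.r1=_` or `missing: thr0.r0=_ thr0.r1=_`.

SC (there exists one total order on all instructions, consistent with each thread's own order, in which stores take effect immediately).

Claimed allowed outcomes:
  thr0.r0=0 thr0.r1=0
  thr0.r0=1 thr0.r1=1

outcome vector order: (thr0.r0,thr0.r1)
under SC → (0,0) (0,1) (1,1)
SC∖claimed = {(0,1)}

missing: thr0.r0=0 thr0.r1=1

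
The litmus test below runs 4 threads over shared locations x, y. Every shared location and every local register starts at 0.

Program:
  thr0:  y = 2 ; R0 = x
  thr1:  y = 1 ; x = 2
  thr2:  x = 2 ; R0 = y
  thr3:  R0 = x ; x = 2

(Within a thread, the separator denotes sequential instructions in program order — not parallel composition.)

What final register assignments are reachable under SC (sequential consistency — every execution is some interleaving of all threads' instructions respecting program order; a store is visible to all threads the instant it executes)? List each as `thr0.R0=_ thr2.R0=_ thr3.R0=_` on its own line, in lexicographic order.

thr0.R0=0 thr2.R0=1 thr3.R0=0
thr0.R0=0 thr2.R0=1 thr3.R0=2
thr0.R0=0 thr2.R0=2 thr3.R0=0
thr0.R0=0 thr2.R0=2 thr3.R0=2
thr0.R0=2 thr2.R0=0 thr3.R0=0
thr0.R0=2 thr2.R0=0 thr3.R0=2
thr0.R0=2 thr2.R0=1 thr3.R0=0
thr0.R0=2 thr2.R0=1 thr3.R0=2
thr0.R0=2 thr2.R0=2 thr3.R0=0
thr0.R0=2 thr2.R0=2 thr3.R0=2

outcome vector order: (thr0.R0,thr2.R0,thr3.R0)
|SC outcomes| = 10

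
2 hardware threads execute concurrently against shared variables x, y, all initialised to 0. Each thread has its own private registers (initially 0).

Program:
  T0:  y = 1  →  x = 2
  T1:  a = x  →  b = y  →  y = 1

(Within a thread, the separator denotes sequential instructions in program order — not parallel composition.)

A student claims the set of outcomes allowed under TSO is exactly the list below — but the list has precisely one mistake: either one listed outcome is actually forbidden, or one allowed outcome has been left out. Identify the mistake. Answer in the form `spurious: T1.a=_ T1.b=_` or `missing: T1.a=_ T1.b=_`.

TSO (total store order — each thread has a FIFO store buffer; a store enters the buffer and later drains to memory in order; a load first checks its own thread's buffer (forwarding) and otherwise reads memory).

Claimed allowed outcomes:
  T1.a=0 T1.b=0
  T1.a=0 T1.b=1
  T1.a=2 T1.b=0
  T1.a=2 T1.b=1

outcome vector order: (T1.a,T1.b)
[TSO] allowed = {00, 01, 21}
claimed∖TSO = {20}

spurious: T1.a=2 T1.b=0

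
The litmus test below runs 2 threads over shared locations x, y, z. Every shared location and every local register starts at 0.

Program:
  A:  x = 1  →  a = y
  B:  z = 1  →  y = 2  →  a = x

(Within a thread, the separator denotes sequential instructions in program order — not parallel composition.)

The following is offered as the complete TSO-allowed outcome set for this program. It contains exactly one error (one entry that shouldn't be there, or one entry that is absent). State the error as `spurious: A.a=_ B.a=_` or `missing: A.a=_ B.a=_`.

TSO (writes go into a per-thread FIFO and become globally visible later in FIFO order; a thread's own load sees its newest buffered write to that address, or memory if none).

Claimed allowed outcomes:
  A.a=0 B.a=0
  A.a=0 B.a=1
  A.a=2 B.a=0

outcome vector order: (A.a,B.a)
TSO (4): <0 0>, <0 1>, <2 0>, <2 1>
TSO∖claimed = {<2 1>}

missing: A.a=2 B.a=1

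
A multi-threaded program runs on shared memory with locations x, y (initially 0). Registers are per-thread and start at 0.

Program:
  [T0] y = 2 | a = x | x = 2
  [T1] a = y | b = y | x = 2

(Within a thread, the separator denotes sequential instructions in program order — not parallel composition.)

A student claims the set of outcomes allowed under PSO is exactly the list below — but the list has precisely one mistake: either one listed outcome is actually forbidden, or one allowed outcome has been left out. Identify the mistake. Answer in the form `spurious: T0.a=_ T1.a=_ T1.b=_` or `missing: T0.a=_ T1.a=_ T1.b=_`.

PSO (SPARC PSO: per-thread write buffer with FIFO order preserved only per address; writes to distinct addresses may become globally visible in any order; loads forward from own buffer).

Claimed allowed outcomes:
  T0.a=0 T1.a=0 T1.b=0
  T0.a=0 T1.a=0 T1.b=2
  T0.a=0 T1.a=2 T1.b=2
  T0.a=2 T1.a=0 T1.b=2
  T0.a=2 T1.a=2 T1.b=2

missing: T0.a=2 T1.a=0 T1.b=0

outcome vector order: (T0.a,T1.a,T1.b)
under PSO → (0,0,0) (0,0,2) (0,2,2) (2,0,0) (2,0,2) (2,2,2)
PSO∖claimed = {(2,0,0)}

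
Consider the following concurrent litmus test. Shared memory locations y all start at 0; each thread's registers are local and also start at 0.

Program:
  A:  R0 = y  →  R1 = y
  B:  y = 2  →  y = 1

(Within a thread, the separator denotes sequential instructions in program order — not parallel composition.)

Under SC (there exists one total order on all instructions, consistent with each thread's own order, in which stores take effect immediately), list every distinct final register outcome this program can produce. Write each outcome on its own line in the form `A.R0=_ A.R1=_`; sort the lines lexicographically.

A.R0=0 A.R1=0
A.R0=0 A.R1=1
A.R0=0 A.R1=2
A.R0=1 A.R1=1
A.R0=2 A.R1=1
A.R0=2 A.R1=2

outcome vector order: (A.R0,A.R1)
|SC outcomes| = 6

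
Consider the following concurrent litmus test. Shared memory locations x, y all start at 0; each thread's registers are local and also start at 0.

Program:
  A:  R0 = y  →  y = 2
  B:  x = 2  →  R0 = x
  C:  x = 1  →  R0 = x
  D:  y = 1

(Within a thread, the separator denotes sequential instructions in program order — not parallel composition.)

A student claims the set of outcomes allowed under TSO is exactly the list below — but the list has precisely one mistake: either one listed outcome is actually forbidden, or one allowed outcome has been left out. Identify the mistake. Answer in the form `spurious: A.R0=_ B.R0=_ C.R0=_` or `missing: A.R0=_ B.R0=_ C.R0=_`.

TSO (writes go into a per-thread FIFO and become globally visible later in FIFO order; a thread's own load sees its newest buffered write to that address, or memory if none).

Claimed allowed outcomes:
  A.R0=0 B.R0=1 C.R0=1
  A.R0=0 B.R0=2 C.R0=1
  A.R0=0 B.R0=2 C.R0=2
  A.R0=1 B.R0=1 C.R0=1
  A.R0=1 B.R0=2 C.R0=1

outcome vector order: (A.R0,B.R0,C.R0)
[TSO] allowed = {(0,1,1), (0,2,1), (0,2,2), (1,1,1), (1,2,1), (1,2,2)}
TSO∖claimed = {(1,2,2)}

missing: A.R0=1 B.R0=2 C.R0=2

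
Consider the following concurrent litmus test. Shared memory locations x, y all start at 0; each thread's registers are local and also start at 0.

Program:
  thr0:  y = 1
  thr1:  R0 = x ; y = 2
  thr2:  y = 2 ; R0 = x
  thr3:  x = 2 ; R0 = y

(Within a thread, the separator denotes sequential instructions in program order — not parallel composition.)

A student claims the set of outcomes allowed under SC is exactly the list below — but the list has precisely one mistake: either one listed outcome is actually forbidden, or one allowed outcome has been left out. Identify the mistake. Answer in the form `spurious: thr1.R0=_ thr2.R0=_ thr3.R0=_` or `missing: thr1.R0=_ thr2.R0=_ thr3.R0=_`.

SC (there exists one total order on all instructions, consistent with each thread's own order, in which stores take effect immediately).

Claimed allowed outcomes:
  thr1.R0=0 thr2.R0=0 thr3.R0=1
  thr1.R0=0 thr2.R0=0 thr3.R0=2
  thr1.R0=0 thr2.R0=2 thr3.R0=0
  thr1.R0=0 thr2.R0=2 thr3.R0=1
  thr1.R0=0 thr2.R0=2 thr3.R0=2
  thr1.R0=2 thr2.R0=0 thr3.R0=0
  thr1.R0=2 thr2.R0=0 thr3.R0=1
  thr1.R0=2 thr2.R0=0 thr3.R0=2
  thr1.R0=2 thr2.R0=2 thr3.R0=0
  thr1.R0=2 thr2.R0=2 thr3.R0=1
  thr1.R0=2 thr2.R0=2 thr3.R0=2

outcome vector order: (thr1.R0,thr2.R0,thr3.R0)
[SC] allowed = {<0 0 1>, <0 0 2>, <0 2 0>, <0 2 1>, <0 2 2>, <2 0 1>, <2 0 2>, <2 2 0>, <2 2 1>, <2 2 2>}
claimed∖SC = {<2 0 0>}

spurious: thr1.R0=2 thr2.R0=0 thr3.R0=0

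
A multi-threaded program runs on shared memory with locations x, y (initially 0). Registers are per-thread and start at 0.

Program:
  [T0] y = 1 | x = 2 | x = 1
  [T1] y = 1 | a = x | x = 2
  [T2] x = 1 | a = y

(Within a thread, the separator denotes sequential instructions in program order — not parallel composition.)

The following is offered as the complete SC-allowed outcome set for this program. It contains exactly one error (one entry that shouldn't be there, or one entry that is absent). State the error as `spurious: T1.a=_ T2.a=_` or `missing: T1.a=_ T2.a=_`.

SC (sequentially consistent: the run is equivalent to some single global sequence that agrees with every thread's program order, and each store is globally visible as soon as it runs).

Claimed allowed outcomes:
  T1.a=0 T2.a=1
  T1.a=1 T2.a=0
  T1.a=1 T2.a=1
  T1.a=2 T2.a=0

outcome vector order: (T1.a,T2.a)
under SC → 01 10 11 20 21
SC∖claimed = {21}

missing: T1.a=2 T2.a=1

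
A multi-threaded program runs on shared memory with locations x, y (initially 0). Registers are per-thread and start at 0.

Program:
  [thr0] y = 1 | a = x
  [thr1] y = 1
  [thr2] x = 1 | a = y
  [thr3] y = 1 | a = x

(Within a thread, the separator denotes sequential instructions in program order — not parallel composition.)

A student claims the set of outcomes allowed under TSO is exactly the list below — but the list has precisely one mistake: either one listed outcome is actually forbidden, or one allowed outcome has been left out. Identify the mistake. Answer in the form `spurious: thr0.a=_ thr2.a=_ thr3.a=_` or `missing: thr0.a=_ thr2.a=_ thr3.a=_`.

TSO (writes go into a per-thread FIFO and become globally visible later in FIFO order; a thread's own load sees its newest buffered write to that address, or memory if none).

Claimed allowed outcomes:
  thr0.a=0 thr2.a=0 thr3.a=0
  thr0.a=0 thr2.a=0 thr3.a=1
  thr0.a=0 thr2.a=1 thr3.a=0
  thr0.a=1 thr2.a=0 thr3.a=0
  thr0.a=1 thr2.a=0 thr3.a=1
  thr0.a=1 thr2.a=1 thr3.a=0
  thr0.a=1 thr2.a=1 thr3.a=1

outcome vector order: (thr0.a,thr2.a,thr3.a)
TSO (8): 0/0/0 0/0/1 0/1/0 0/1/1 1/0/0 1/0/1 1/1/0 1/1/1
TSO∖claimed = {0/1/1}

missing: thr0.a=0 thr2.a=1 thr3.a=1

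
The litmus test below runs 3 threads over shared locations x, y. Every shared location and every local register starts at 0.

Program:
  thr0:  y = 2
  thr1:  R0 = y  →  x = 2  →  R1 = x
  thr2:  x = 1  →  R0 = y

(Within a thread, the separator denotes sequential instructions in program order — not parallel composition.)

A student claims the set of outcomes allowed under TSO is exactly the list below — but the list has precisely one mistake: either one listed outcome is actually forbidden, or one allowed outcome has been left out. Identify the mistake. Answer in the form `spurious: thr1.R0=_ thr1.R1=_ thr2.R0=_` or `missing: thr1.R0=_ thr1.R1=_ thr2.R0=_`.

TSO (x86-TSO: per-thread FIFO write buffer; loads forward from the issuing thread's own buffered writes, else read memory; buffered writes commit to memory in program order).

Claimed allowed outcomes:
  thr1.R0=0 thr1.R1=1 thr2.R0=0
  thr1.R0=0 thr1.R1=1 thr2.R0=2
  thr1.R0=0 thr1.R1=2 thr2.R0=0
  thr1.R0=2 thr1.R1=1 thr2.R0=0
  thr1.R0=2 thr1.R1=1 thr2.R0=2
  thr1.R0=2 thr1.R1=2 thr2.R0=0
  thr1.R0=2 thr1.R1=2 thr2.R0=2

missing: thr1.R0=0 thr1.R1=2 thr2.R0=2

outcome vector order: (thr1.R0,thr1.R1,thr2.R0)
TSO (8): <0 1 0>, <0 1 2>, <0 2 0>, <0 2 2>, <2 1 0>, <2 1 2>, <2 2 0>, <2 2 2>
TSO∖claimed = {<0 2 2>}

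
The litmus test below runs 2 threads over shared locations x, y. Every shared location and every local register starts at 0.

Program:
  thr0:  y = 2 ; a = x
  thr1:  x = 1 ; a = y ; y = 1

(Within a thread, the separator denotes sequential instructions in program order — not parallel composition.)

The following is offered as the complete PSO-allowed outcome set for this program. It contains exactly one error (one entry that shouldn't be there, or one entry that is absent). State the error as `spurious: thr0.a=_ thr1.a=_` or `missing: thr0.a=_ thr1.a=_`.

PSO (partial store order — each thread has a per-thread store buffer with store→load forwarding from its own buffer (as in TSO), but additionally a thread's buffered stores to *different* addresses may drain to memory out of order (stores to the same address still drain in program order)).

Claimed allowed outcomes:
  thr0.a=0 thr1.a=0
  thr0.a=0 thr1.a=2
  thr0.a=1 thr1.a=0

missing: thr0.a=1 thr1.a=2

outcome vector order: (thr0.a,thr1.a)
under PSO → 0/0 0/2 1/0 1/2
PSO∖claimed = {1/2}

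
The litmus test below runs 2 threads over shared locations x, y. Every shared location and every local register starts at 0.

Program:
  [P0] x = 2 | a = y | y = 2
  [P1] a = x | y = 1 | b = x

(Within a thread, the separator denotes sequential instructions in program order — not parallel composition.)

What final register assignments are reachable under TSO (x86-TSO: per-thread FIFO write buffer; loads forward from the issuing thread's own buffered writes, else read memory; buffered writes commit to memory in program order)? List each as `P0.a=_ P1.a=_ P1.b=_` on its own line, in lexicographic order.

outcome vector order: (P0.a,P1.a,P1.b)
|TSO outcomes| = 6

P0.a=0 P1.a=0 P1.b=0
P0.a=0 P1.a=0 P1.b=2
P0.a=0 P1.a=2 P1.b=2
P0.a=1 P1.a=0 P1.b=0
P0.a=1 P1.a=0 P1.b=2
P0.a=1 P1.a=2 P1.b=2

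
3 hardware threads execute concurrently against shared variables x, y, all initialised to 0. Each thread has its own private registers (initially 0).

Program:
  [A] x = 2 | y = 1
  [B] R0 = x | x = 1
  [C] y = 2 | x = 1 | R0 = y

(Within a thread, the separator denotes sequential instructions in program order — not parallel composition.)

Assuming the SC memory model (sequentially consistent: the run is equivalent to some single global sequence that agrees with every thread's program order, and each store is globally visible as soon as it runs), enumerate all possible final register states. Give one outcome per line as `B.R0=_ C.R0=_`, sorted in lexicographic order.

B.R0=0 C.R0=1
B.R0=0 C.R0=2
B.R0=1 C.R0=1
B.R0=1 C.R0=2
B.R0=2 C.R0=1
B.R0=2 C.R0=2

outcome vector order: (B.R0,C.R0)
|SC outcomes| = 6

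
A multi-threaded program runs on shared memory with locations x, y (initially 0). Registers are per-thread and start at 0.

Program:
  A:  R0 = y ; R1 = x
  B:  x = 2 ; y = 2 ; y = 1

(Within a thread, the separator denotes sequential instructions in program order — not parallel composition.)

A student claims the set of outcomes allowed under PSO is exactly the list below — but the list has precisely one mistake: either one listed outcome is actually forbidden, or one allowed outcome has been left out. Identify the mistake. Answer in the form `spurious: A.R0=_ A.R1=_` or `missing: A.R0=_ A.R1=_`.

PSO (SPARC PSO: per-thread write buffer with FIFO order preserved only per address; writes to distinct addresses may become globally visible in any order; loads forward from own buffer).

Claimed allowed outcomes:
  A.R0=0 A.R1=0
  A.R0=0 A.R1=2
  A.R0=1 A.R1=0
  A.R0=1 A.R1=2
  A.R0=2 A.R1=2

outcome vector order: (A.R0,A.R1)
PSO: 6 outcomes — {00, 02, 10, 12, 20, 22}
PSO∖claimed = {20}

missing: A.R0=2 A.R1=0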